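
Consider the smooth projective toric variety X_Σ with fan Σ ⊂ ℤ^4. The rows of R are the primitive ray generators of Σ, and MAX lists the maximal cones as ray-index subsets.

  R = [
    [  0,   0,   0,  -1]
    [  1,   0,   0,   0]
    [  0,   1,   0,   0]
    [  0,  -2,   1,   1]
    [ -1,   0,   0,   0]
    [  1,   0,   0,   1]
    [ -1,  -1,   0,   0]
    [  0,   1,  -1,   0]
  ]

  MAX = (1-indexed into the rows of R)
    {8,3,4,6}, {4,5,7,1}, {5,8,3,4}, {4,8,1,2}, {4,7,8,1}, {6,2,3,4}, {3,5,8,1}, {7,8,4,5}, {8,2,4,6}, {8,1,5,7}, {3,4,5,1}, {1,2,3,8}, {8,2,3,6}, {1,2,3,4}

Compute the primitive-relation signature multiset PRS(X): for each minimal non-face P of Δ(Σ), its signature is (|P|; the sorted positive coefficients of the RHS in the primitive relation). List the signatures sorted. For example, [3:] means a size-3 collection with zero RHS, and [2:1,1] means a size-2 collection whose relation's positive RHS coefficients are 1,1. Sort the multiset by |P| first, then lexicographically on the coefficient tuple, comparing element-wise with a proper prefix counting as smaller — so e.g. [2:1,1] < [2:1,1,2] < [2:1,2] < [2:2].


|primitive collections| = 9. Relations:

  {2,5}:  v_{2} + v_{5} = 0 — sig = [2:]
  {1,6}:  v_{1} + v_{6} = v_{2} — sig = [2:1]
  {3,7}:  v_{3} + v_{7} = v_{5} — sig = [2:1]
  {6,7}:  v_{6} + v_{7} = v_{4} + v_{8} — sig = [2:1,1]
  {2,7}:  v_{2} + v_{7} = v_{1} + v_{4} + v_{8} — sig = [2:1,1,1]
  {5,6}:  v_{5} + v_{6} = v_{3} + v_{4} + v_{8} — sig = [2:1,1,1]
  {1,3,4,8}:  v_{1} + v_{3} + v_{4} + v_{8} = 0 — sig = [4:]
  {1,4,5,8}:  v_{1} + v_{4} + v_{5} + v_{8} = v_{7} — sig = [4:1]
  {2,3,4,8}:  v_{2} + v_{3} + v_{4} + v_{8} = v_{6} — sig = [4:1]

so the primitive-relation signature multiset is
    [2:]
    [2:1]
    [2:1]
    [2:1,1]
    [2:1,1,1]
    [2:1,1,1]
    [4:]
    [4:1]
    [4:1]


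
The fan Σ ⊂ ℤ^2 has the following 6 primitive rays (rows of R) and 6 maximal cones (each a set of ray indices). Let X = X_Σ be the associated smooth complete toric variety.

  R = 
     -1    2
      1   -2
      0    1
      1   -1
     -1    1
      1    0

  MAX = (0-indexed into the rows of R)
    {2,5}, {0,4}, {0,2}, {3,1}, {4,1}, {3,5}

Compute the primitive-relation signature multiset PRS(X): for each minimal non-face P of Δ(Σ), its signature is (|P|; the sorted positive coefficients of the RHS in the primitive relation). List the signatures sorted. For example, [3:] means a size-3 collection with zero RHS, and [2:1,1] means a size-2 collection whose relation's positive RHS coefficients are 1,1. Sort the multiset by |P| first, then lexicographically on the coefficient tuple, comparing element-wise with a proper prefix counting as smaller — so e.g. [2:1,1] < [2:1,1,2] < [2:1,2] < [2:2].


Δ(Σ) — 6 vertices, 9 min non-faces:

  {0,1}:  v_{0} + v_{1} = 0  →  sig = [2:]
  {3,4}:  v_{3} + v_{4} = 0  →  sig = [2:]
  {0,3}:  v_{0} + v_{3} = v_{2}  →  sig = [2:1]
  {1,2}:  v_{1} + v_{2} = v_{3}  →  sig = [2:1]
  {2,3}:  v_{2} + v_{3} = v_{5}  →  sig = [2:1]
  {2,4}:  v_{2} + v_{4} = v_{0}  →  sig = [2:1]
  {4,5}:  v_{4} + v_{5} = v_{2}  →  sig = [2:1]
  {0,5}:  v_{0} + v_{5} = 2·v_{2}  →  sig = [2:2]
  {1,5}:  v_{1} + v_{5} = 2·v_{3}  →  sig = [2:2]

Signatures (|P|; sorted positive RHS coefficients), sorted:
    [2:]
    [2:]
    [2:1]
    [2:1]
    [2:1]
    [2:1]
    [2:1]
    [2:2]
    [2:2]


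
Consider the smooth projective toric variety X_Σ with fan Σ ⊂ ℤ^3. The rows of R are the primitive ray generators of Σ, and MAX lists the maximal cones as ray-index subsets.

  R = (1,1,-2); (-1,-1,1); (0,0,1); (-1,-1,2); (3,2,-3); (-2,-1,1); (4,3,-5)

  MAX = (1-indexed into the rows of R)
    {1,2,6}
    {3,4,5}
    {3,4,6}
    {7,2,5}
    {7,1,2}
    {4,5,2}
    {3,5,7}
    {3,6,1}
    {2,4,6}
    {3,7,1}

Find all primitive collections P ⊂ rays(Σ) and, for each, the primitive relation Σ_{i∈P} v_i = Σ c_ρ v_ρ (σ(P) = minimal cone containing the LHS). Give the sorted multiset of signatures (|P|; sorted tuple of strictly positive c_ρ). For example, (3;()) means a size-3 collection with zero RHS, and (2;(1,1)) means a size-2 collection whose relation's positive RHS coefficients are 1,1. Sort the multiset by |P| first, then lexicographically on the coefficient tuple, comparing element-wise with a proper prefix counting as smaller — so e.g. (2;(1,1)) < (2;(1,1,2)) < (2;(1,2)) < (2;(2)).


6 collections generate NE(X_Σ); each relation:

  P = {1,4}:  v_{1} + v_{4} = 0 — sig = (2;())
  P = {1,5}:  v_{1} + v_{5} = v_{7} — sig = (2;(1))
  P = {2,3}:  v_{2} + v_{3} = v_{4} — sig = (2;(1))
  P = {4,7}:  v_{4} + v_{7} = v_{5} — sig = (2;(1))
  P = {5,6}:  v_{5} + v_{6} = v_{1} — sig = (2;(1))
  P = {6,7}:  v_{6} + v_{7} = 2·v_{1} — sig = (2;(2))

Sorted signature multiset PRS(X):
    (2;())
    (2;(1))
    (2;(1))
    (2;(1))
    (2;(1))
    (2;(2))


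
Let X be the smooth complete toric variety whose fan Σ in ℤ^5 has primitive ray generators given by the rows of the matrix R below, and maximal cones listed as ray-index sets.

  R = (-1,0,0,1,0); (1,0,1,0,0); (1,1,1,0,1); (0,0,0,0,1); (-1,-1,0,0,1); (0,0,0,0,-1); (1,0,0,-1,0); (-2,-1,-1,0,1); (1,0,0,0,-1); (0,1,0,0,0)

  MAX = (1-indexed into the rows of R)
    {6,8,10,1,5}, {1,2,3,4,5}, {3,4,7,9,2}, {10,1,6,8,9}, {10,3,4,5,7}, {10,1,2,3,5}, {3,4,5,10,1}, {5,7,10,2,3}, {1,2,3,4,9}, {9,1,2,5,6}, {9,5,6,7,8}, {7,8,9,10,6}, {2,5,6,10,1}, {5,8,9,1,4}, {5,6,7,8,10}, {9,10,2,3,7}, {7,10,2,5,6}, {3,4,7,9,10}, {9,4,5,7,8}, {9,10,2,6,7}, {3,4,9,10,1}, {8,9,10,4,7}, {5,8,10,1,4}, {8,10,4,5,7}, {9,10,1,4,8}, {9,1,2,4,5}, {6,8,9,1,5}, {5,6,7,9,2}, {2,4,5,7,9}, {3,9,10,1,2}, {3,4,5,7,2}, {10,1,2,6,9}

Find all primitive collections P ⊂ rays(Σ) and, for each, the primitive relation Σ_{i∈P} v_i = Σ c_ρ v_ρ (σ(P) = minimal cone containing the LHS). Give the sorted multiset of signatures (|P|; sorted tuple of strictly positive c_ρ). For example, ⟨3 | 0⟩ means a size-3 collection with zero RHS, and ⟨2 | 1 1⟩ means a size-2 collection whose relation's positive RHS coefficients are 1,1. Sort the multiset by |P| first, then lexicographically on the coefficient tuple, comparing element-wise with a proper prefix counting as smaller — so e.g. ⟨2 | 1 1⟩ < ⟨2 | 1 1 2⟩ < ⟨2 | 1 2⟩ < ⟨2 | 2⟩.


Δ(Σ) — 10 vertices, 8 min non-faces:

  {1,7}:  v_{1} + v_{7} = 0  ⟹  sig = ⟨2 | 0⟩
  {4,6}:  v_{4} + v_{6} = 0  ⟹  sig = ⟨2 | 0⟩
  {2,8}:  v_{2} + v_{8} = v_{5}  ⟹  sig = ⟨2 | 1⟩
  {3,6}:  v_{3} + v_{6} = v_{2} + v_{10}  ⟹  sig = ⟨2 | 1 1⟩
  {3,8}:  v_{3} + v_{8} = v_{4} + v_{5} + v_{10}  ⟹  sig = ⟨2 | 1 1 1⟩
  {5,9,10}:  v_{5} + v_{9} + v_{10} = 0  ⟹  sig = ⟨3 | 0⟩
  {2,4,10}:  v_{2} + v_{4} + v_{10} = v_{3}  ⟹  sig = ⟨3 | 1⟩
  {3,5,9}:  v_{3} + v_{5} + v_{9} = v_{2} + v_{4}  ⟹  sig = ⟨3 | 1 1⟩

so the primitive-relation signature multiset is
    ⟨2 | 0⟩
    ⟨2 | 0⟩
    ⟨2 | 1⟩
    ⟨2 | 1 1⟩
    ⟨2 | 1 1 1⟩
    ⟨3 | 0⟩
    ⟨3 | 1⟩
    ⟨3 | 1 1⟩


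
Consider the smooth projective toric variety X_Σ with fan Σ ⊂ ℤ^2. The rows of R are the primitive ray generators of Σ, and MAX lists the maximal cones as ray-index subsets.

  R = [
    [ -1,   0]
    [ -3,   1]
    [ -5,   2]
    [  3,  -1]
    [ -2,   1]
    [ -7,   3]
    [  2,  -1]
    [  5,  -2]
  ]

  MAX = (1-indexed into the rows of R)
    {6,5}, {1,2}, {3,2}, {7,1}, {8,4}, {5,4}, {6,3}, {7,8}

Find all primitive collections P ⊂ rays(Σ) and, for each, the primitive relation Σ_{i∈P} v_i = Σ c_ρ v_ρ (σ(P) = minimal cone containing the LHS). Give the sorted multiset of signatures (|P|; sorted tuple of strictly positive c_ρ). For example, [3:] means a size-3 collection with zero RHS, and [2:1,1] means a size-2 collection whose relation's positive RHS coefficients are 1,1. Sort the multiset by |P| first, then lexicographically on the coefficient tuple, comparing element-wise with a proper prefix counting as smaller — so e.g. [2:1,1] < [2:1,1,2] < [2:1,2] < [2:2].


20 minimal non-faces of Δ(Σ) (on 8 rays):

  P={2,4}:  v_{2} + v_{4} = 0  ⇒ sig = [2:]
  P={3,8}:  v_{3} + v_{8} = 0  ⇒ sig = [2:]
  P={5,7}:  v_{5} + v_{7} = 0  ⇒ sig = [2:]
  P={1,4}:  v_{1} + v_{4} = v_{7}  ⇒ sig = [2:1]
  P={1,5}:  v_{1} + v_{5} = v_{2}  ⇒ sig = [2:1]
  P={2,5}:  v_{2} + v_{5} = v_{3}  ⇒ sig = [2:1]
  P={2,7}:  v_{2} + v_{7} = v_{1}  ⇒ sig = [2:1]
  P={2,8}:  v_{2} + v_{8} = v_{7}  ⇒ sig = [2:1]
  P={3,4}:  v_{3} + v_{4} = v_{5}  ⇒ sig = [2:1]
  P={3,5}:  v_{3} + v_{5} = v_{6}  ⇒ sig = [2:1]
  P={3,7}:  v_{3} + v_{7} = v_{2}  ⇒ sig = [2:1]
  P={4,7}:  v_{4} + v_{7} = v_{8}  ⇒ sig = [2:1]
  P={5,8}:  v_{5} + v_{8} = v_{4}  ⇒ sig = [2:1]
  P={6,7}:  v_{6} + v_{7} = v_{3}  ⇒ sig = [2:1]
  P={6,8}:  v_{6} + v_{8} = v_{5}  ⇒ sig = [2:1]
  P={1,6}:  v_{1} + v_{6} = v_{2} + v_{3}  ⇒ sig = [2:1,1]
  P={1,3}:  v_{1} + v_{3} = 2·v_{2}  ⇒ sig = [2:2]
  P={1,8}:  v_{1} + v_{8} = 2·v_{7}  ⇒ sig = [2:2]
  P={2,6}:  v_{2} + v_{6} = 2·v_{3}  ⇒ sig = [2:2]
  P={4,6}:  v_{4} + v_{6} = 2·v_{5}  ⇒ sig = [2:2]

Signatures (|P|; sorted positive RHS coefficients), sorted:
    [2:]
    [2:]
    [2:]
    [2:1]
    [2:1]
    [2:1]
    [2:1]
    [2:1]
    [2:1]
    [2:1]
    [2:1]
    [2:1]
    [2:1]
    [2:1]
    [2:1]
    [2:1,1]
    [2:2]
    [2:2]
    [2:2]
    [2:2]


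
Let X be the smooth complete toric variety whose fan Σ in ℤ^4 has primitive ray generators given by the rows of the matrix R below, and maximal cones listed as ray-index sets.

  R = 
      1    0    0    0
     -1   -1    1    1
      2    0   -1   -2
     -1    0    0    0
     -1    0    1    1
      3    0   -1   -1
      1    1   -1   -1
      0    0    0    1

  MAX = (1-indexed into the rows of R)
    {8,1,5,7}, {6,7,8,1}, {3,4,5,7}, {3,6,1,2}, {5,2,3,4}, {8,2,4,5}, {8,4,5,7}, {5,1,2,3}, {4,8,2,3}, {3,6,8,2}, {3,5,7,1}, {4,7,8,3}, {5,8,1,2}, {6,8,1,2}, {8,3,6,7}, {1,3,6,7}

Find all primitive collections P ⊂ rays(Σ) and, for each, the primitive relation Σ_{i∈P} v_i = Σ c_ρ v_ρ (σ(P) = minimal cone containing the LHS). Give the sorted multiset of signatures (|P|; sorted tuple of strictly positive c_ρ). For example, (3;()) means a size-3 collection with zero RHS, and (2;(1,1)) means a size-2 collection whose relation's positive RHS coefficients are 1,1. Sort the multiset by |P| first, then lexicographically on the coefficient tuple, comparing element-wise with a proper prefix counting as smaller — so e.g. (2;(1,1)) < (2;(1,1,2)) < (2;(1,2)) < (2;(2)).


The 6 primitive collections of Σ (r=8, n=4):

  {1,4}:  v_{1} + v_{4} = 0 — sig = (2;())
  {2,7}:  v_{2} + v_{7} = 0 — sig = (2;())
  {4,6}:  v_{4} + v_{6} = v_{3} + v_{8} — sig = (2;(1,1))
  {5,6}:  v_{5} + v_{6} = 2·v_{1} — sig = (2;(2))
  {1,3,8}:  v_{1} + v_{3} + v_{8} = v_{6} — sig = (3;(1))
  {3,5,8}:  v_{3} + v_{5} + v_{8} = v_{1} — sig = (3;(1))

Hence PRS(X_Σ) =
[(2;()), (2;()), (2;(1,1)), (2;(2)), (3;(1)), (3;(1))]


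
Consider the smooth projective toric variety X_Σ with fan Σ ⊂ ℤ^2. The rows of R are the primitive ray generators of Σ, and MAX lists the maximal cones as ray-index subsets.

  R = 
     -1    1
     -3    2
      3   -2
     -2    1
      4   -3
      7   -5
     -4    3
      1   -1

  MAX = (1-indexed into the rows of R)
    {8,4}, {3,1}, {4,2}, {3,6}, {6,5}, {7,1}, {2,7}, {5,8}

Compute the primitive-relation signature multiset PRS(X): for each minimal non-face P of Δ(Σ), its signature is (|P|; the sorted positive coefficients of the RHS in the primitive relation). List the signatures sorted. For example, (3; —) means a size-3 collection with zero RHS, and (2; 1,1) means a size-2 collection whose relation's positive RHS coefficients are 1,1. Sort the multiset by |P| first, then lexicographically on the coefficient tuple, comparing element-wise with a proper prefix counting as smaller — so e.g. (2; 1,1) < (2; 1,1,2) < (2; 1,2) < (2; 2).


Σ has 20 primitive collections:

  {1,8}:  v_{1} + v_{8} = 0  so sig = (2; —)
  {2,3}:  v_{2} + v_{3} = 0  so sig = (2; —)
  {5,7}:  v_{5} + v_{7} = 0  so sig = (2; —)
  {1,2}:  v_{1} + v_{2} = v_{7}  so sig = (2; 1)
  {1,4}:  v_{1} + v_{4} = v_{2}  so sig = (2; 1)
  {1,5}:  v_{1} + v_{5} = v_{3}  so sig = (2; 1)
  {2,5}:  v_{2} + v_{5} = v_{8}  so sig = (2; 1)
  {2,6}:  v_{2} + v_{6} = v_{5}  so sig = (2; 1)
  {2,8}:  v_{2} + v_{8} = v_{4}  so sig = (2; 1)
  {3,4}:  v_{3} + v_{4} = v_{8}  so sig = (2; 1)
  {3,5}:  v_{3} + v_{5} = v_{6}  so sig = (2; 1)
  {3,7}:  v_{3} + v_{7} = v_{1}  so sig = (2; 1)
  {3,8}:  v_{3} + v_{8} = v_{5}  so sig = (2; 1)
  {6,7}:  v_{6} + v_{7} = v_{3}  so sig = (2; 1)
  {7,8}:  v_{7} + v_{8} = v_{2}  so sig = (2; 1)
  {4,6}:  v_{4} + v_{6} = v_{5} + v_{8}  so sig = (2; 1,1)
  {1,6}:  v_{1} + v_{6} = 2·v_{3}  so sig = (2; 2)
  {4,5}:  v_{4} + v_{5} = 2·v_{8}  so sig = (2; 2)
  {4,7}:  v_{4} + v_{7} = 2·v_{2}  so sig = (2; 2)
  {6,8}:  v_{6} + v_{8} = 2·v_{5}  so sig = (2; 2)

Sorted signature multiset PRS(X):
    (2; —)
    (2; —)
    (2; —)
    (2; 1)
    (2; 1)
    (2; 1)
    (2; 1)
    (2; 1)
    (2; 1)
    (2; 1)
    (2; 1)
    (2; 1)
    (2; 1)
    (2; 1)
    (2; 1)
    (2; 1,1)
    (2; 2)
    (2; 2)
    (2; 2)
    (2; 2)


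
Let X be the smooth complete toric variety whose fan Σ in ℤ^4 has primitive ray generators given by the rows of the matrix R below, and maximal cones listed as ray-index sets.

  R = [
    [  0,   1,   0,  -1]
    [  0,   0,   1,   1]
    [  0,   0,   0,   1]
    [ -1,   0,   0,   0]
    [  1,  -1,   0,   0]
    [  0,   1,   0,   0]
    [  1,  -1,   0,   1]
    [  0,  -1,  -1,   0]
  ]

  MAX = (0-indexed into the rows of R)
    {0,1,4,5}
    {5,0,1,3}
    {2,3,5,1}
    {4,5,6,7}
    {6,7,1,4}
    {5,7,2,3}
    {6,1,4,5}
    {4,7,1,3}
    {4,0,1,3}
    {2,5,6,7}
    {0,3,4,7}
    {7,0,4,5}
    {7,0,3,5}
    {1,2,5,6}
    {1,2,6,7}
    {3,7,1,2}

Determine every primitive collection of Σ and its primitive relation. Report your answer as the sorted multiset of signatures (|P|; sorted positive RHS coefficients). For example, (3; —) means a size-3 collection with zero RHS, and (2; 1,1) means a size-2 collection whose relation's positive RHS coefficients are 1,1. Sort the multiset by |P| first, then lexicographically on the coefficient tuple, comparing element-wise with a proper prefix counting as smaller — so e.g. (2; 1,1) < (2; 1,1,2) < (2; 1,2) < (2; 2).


7 minimal non-faces of Δ(Σ) (on 8 rays):

  P = {0,2}:  v_{0} + v_{2} = v_{5} ; sig = (2; 1)
  P = {2,4}:  v_{2} + v_{4} = v_{6} ; sig = (2; 1)
  P = {0,6}:  v_{0} + v_{6} = v_{4} + v_{5} ; sig = (2; 1,1)
  P = {3,6}:  v_{3} + v_{6} = v_{1} + v_{7} ; sig = (2; 1,1)
  P = {0,1,7}:  v_{0} + v_{1} + v_{7} = 0 ; sig = (3; —)
  P = {3,4,5}:  v_{3} + v_{4} + v_{5} = 0 ; sig = (3; —)
  P = {1,5,7}:  v_{1} + v_{5} + v_{7} = v_{2} ; sig = (3; 1)

so the primitive-relation signature multiset is
    |P|=2: 4 collections, coeffs (1), (1), (1,1), (1,1)
    |P|=3: 3 collections, coeffs (), (), (1)


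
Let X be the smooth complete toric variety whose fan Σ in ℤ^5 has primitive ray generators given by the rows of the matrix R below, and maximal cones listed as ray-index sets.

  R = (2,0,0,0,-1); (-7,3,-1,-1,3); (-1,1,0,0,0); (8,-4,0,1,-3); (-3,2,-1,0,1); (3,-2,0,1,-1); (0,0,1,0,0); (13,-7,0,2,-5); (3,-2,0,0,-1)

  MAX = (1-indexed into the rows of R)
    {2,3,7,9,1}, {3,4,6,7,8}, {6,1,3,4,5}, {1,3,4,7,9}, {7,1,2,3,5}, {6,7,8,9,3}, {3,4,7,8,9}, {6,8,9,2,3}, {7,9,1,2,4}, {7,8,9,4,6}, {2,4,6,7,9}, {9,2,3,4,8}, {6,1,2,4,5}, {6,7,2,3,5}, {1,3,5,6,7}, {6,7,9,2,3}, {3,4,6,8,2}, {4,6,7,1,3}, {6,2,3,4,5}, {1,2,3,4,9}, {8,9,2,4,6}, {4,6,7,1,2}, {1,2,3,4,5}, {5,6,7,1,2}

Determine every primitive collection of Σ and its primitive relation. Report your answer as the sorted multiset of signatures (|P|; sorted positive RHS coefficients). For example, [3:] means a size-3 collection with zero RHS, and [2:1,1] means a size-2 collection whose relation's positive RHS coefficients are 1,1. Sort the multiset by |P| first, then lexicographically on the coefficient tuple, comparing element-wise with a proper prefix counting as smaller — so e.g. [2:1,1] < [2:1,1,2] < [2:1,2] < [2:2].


Δ(Σ) — 9 vertices, 9 min non-faces:

  P = {5,9}:  v_{5} + v_{9} = v_{2} + v_{3} + v_{4}  →  sig = [2:1,1,1]
  P = {5,8}:  v_{5} + v_{8} = v_{2} + 2·v_{3} + 2·v_{4} + v_{6}  →  sig = [2:1,1,2,2]
  P = {1,8}:  v_{1} + v_{8} = v_{3} + 2·v_{4}  →  sig = [2:1,2]
  P = {1,6,9}:  v_{1} + v_{6} + v_{9} = v_{4}  →  sig = [3:1]
  P = {2,7,8}:  v_{2} + v_{7} + v_{8} = v_{6} + v_{9}  →  sig = [3:1,1]
  P = {4,5,7}:  v_{4} + v_{5} + v_{7} = v_{1} + v_{6}  →  sig = [3:1,1]
  P = {2,3,4,7}:  v_{2} + v_{3} + v_{4} + v_{7} = 0  →  sig = [4:]
  P = {1,2,3,6}:  v_{1} + v_{2} + v_{3} + v_{6} = v_{5}  →  sig = [4:1]
  P = {3,4,6,9}:  v_{3} + v_{4} + v_{6} + v_{9} = v_{8}  →  sig = [4:1]

so the primitive-relation signature multiset is
    |P|=2: 3 collections, coeffs (1,1,1), (1,1,2,2), (1,2)
    |P|=3: 3 collections, coeffs (1), (1,1), (1,1)
    |P|=4: 3 collections, coeffs (), (1), (1)


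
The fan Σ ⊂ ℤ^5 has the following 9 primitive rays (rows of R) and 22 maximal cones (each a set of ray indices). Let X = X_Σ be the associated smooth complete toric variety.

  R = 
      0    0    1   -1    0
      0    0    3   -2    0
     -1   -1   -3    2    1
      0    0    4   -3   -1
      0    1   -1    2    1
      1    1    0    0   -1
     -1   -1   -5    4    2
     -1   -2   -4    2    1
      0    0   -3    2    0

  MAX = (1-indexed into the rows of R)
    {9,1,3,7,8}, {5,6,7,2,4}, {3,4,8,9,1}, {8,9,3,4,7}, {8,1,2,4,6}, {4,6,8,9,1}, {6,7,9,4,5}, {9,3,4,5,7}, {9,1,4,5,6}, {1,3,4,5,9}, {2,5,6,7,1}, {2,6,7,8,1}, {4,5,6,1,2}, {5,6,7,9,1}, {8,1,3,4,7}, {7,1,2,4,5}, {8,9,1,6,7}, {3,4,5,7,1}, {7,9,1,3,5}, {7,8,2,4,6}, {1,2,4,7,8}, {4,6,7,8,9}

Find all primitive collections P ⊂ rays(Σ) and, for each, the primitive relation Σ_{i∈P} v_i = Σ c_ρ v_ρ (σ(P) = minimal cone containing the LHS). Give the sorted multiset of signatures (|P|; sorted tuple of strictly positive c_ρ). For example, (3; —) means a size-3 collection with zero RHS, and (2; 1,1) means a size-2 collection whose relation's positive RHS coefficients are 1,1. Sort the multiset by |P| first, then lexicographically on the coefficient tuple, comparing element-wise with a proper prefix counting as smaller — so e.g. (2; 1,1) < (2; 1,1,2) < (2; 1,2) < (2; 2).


The 6 primitive collections of Σ (r=9, n=5):

  {2,9}:  v_{2} + v_{9} = 0  ⟹  sig = (2; —)
  {3,6}:  v_{3} + v_{6} = v_{9}  ⟹  sig = (2; 1)
  {5,8}:  v_{5} + v_{8} = v_{7}  ⟹  sig = (2; 1)
  {2,3}:  v_{2} + v_{3} = v_{1} + v_{4} + v_{7}  ⟹  sig = (2; 1,1,1)
  {1,4,6,7}:  v_{1} + v_{4} + v_{6} + v_{7} = 0  ⟹  sig = (4; —)
  {1,4,7,9}:  v_{1} + v_{4} + v_{7} + v_{9} = v_{3}  ⟹  sig = (4; 1)

Hence PRS(X_Σ) =
{ (2; —),  (2; 1) ×2,  (2; 1,1,1),  (4; —),  (4; 1) }


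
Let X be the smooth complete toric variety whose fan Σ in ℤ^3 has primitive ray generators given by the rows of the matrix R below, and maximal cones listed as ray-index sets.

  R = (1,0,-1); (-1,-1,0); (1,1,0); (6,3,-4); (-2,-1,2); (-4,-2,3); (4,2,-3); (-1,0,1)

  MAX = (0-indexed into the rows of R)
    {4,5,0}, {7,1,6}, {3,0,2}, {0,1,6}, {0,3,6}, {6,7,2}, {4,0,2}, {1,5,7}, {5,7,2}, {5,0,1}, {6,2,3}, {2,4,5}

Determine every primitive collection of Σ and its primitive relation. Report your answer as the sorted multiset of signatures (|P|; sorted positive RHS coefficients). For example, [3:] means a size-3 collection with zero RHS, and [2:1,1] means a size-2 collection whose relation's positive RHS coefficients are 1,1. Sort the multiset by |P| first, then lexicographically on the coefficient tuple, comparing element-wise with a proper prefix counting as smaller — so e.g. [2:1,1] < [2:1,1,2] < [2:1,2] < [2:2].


12 collections generate NE(X_Σ); each relation:

  P={0,7}:  v_{0} + v_{7} = 0  ⟹  sig = [2:]
  P={1,2}:  v_{1} + v_{2} = 0  ⟹  sig = [2:]
  P={5,6}:  v_{5} + v_{6} = 0  ⟹  sig = [2:]
  P={1,3}:  v_{1} + v_{3} = v_{0} + v_{6}  ⟹  sig = [2:1,1]
  P={1,4}:  v_{1} + v_{4} = v_{0} + v_{5}  ⟹  sig = [2:1,1]
  P={3,5}:  v_{3} + v_{5} = v_{0} + v_{2}  ⟹  sig = [2:1,1]
  P={3,7}:  v_{3} + v_{7} = v_{2} + v_{6}  ⟹  sig = [2:1,1]
  P={4,6}:  v_{4} + v_{6} = v_{0} + v_{2}  ⟹  sig = [2:1,1]
  P={4,7}:  v_{4} + v_{7} = v_{2} + v_{5}  ⟹  sig = [2:1,1]
  P={3,4}:  v_{3} + v_{4} = 2·v_{0} + 2·v_{2}  ⟹  sig = [2:2,2]
  P={0,2,5}:  v_{0} + v_{2} + v_{5} = v_{4}  ⟹  sig = [3:1]
  P={0,2,6}:  v_{0} + v_{2} + v_{6} = v_{3}  ⟹  sig = [3:1]

Hence PRS(X_Σ) =
    [2:]
    [2:]
    [2:]
    [2:1,1]
    [2:1,1]
    [2:1,1]
    [2:1,1]
    [2:1,1]
    [2:1,1]
    [2:2,2]
    [3:1]
    [3:1]


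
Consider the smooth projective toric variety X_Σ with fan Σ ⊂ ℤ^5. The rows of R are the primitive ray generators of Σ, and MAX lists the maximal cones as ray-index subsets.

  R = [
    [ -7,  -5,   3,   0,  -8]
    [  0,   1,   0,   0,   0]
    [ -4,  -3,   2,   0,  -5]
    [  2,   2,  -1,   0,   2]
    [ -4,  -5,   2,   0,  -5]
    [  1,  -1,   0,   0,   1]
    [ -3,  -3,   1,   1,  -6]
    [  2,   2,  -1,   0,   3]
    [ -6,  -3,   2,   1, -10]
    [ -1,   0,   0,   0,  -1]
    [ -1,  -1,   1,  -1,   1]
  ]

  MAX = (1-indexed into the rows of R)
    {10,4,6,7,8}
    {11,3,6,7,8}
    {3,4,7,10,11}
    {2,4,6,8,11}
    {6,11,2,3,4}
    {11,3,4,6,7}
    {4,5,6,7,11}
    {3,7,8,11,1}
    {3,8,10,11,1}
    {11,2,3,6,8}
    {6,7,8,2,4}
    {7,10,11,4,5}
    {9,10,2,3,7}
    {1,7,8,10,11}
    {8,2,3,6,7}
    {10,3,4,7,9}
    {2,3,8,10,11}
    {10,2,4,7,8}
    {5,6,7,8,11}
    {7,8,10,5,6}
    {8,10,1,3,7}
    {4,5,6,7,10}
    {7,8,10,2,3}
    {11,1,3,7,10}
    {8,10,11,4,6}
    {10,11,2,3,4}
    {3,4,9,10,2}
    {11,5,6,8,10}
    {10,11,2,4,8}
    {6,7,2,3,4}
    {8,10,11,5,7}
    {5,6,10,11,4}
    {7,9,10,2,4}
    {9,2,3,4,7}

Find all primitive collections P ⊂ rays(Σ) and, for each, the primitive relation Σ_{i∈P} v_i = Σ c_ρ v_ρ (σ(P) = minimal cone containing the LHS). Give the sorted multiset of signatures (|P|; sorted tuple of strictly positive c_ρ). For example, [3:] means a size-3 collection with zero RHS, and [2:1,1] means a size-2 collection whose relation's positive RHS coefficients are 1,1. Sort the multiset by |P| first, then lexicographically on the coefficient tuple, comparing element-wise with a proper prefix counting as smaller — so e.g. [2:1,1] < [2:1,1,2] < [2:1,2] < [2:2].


Primitive collections (20):

  P={1,4}:  v_{1} + v_{4} = v_{3} + v_{10} ; sig = [2:1,1]
  P={2,5}:  v_{2} + v_{5} = v_{7} + v_{11} ; sig = [2:1,1]
  P={6,9}:  v_{6} + v_{9} = v_{3} + v_{4} + v_{7} ; sig = [2:1,1,1]
  P={5,9}:  v_{5} + v_{9} = v_{3} + v_{4} + 2·v_{7} + v_{10} + v_{11} ; sig = [2:1,1,1,1,2]
  P={1,2}:  v_{1} + v_{2} = 2·v_{3} + v_{8} + v_{10} ; sig = [2:1,1,2]
  P={8,9}:  v_{8} + v_{9} = 2·v_{2} + v_{7} + v_{10} ; sig = [2:1,1,2]
  P={9,11}:  v_{9} + v_{11} = 2·v_{3} + v_{4} + v_{10} ; sig = [2:1,1,2]
  P={1,9}:  v_{1} + v_{9} = v_{2} + 2·v_{3} + v_{7} + 2·v_{10} ; sig = [2:1,1,2,2]
  P={1,5}:  v_{1} + v_{5} = 3·v_{7} + v_{8} + v_{10} + 3·v_{11} ; sig = [2:1,1,3,3]
  P={1,6}:  v_{1} + v_{6} = 2·v_{7} + v_{8} + 2·v_{11} ; sig = [2:1,2,2]
  P={3,5}:  v_{3} + v_{5} = 2·v_{7} + 2·v_{11} ; sig = [2:2,2]
  P={2,6,10}:  v_{2} + v_{6} + v_{10} = 0 ; sig = [3:]
  P={2,7,11}:  v_{2} + v_{7} + v_{11} = v_{3} ; sig = [3:1]
  P={3,4,8}:  v_{3} + v_{4} + v_{8} = v_{2} ; sig = [3:1]
  P={3,6,10}:  v_{3} + v_{6} + v_{10} = v_{7} + v_{11} ; sig = [3:1,1]
  P={4,5,8}:  v_{4} + v_{5} + v_{8} = v_{6} + v_{10} ; sig = [3:1,1]
  P={4,7,8,11}:  v_{4} + v_{7} + v_{8} + v_{11} = 0 ; sig = [4:]
  P={6,7,10,11}:  v_{6} + v_{7} + v_{10} + v_{11} = v_{5} ; sig = [4:1]
  P={2,3,4,7,10}:  v_{2} + v_{3} + v_{4} + v_{7} + v_{10} = v_{9} ; sig = [5:1]
  P={3,7,8,10,11}:  v_{3} + v_{7} + v_{8} + v_{10} + v_{11} = v_{1} ; sig = [5:1]

Sorted signature multiset PRS(X):
    |P|=2: 11 collections, coeffs (1,1), (1,1), (1,1,1), (1,1,1,1,2), (1,1,2), (1,1,2), (1,1,2), (1,1,2,2), (1,1,3,3), (1,2,2), (2,2)
    |P|=3: 5 collections, coeffs (), (1), (1), (1,1), (1,1)
    |P|=4: 2 collections, coeffs (), (1)
    |P|=5: 2 collections, coeffs (1), (1)


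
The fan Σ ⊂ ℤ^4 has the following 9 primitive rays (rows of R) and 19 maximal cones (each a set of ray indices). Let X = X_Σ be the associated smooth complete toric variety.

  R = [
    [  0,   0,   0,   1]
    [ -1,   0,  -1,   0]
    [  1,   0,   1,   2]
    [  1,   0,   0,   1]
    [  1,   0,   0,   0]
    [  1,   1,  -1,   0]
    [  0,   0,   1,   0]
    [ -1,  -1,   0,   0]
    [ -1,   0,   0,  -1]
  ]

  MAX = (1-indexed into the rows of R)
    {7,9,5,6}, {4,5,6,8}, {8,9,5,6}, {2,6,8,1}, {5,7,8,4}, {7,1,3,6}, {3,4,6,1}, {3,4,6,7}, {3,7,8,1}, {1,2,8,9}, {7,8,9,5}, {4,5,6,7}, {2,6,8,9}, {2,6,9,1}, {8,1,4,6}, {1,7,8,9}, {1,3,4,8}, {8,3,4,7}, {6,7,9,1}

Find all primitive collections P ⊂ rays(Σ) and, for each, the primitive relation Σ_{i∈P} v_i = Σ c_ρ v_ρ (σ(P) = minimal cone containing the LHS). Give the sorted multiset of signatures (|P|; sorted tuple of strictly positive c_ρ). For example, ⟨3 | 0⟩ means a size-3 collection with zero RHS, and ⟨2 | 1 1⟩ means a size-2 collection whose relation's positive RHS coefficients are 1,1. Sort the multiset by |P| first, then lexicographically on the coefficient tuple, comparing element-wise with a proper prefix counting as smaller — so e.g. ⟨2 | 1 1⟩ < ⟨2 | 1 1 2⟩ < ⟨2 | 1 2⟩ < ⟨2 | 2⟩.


12 minimal non-faces of Δ(Σ) (on 9 rays):

  P = {4,9}:  v_{4} + v_{9} = 0  ⟹  sig = ⟨2 | 0⟩
  P = {1,5}:  v_{1} + v_{5} = v_{4}  ⟹  sig = ⟨2 | 1⟩
  P = {2,5}:  v_{2} + v_{5} = v_{6} + v_{8}  ⟹  sig = ⟨2 | 1 1⟩
  P = {2,7}:  v_{2} + v_{7} = v_{1} + v_{9}  ⟹  sig = ⟨2 | 1 1⟩
  P = {3,9}:  v_{3} + v_{9} = v_{1} + v_{7}  ⟹  sig = ⟨2 | 1 1⟩
  P = {2,4}:  v_{2} + v_{4} = v_{1} + v_{6} + v_{8}  ⟹  sig = ⟨2 | 1 1 1⟩
  P = {3,5}:  v_{3} + v_{5} = 2·v_{4} + v_{7}  ⟹  sig = ⟨2 | 1 2⟩
  P = {2,3}:  v_{2} + v_{3} = 2·v_{1}  ⟹  sig = ⟨2 | 2⟩
  P = {6,7,8}:  v_{6} + v_{7} + v_{8} = 0  ⟹  sig = ⟨3 | 0⟩
  P = {1,4,7}:  v_{1} + v_{4} + v_{7} = v_{3}  ⟹  sig = ⟨3 | 1⟩
  P = {3,6,8}:  v_{3} + v_{6} + v_{8} = v_{1} + v_{4}  ⟹  sig = ⟨3 | 1 1⟩
  P = {1,6,8,9}:  v_{1} + v_{6} + v_{8} + v_{9} = v_{2}  ⟹  sig = ⟨4 | 1⟩

Hence PRS(X_Σ) =
    ⟨2 | 0⟩
    ⟨2 | 1⟩
    ⟨2 | 1 1⟩
    ⟨2 | 1 1⟩
    ⟨2 | 1 1⟩
    ⟨2 | 1 1 1⟩
    ⟨2 | 1 2⟩
    ⟨2 | 2⟩
    ⟨3 | 0⟩
    ⟨3 | 1⟩
    ⟨3 | 1 1⟩
    ⟨4 | 1⟩


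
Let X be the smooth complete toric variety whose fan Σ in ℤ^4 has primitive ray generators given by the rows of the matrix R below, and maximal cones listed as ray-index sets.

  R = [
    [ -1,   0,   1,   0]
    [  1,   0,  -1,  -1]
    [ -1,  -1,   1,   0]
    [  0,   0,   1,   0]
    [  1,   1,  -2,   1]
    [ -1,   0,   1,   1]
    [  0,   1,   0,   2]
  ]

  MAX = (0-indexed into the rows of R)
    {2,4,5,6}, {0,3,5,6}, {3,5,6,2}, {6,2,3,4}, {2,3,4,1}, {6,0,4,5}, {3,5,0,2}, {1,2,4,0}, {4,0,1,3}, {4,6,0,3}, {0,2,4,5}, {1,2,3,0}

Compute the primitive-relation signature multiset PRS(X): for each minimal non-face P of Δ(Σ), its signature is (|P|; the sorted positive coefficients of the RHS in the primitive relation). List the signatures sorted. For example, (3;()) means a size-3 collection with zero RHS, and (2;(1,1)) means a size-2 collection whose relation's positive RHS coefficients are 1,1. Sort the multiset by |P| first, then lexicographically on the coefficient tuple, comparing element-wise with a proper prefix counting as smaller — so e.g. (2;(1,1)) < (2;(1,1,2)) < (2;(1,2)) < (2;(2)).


5 minimal non-faces of Δ(Σ) (on 7 rays):

  • {1,5}:  v_{1} + v_{5} = 0  ⟹  sig = (2;())
  • {1,6}:  v_{1} + v_{6} = v_{3} + v_{4}  ⟹  sig = (2;(1,1))
  • {3,4,5}:  v_{3} + v_{4} + v_{5} = v_{6}  ⟹  sig = (3;(1))
  • {0,2,6}:  v_{0} + v_{2} + v_{6} = 2·v_{5}  ⟹  sig = (3;(2))
  • {0,2,3,4}:  v_{0} + v_{2} + v_{3} + v_{4} = v_{5}  ⟹  sig = (4;(1))

Sorted signature multiset PRS(X):
    |P|=2: 2 collections, coeffs (), (1,1)
    |P|=3: 2 collections, coeffs (1), (2)
    |P|=4: 1 collection, coeffs (1)


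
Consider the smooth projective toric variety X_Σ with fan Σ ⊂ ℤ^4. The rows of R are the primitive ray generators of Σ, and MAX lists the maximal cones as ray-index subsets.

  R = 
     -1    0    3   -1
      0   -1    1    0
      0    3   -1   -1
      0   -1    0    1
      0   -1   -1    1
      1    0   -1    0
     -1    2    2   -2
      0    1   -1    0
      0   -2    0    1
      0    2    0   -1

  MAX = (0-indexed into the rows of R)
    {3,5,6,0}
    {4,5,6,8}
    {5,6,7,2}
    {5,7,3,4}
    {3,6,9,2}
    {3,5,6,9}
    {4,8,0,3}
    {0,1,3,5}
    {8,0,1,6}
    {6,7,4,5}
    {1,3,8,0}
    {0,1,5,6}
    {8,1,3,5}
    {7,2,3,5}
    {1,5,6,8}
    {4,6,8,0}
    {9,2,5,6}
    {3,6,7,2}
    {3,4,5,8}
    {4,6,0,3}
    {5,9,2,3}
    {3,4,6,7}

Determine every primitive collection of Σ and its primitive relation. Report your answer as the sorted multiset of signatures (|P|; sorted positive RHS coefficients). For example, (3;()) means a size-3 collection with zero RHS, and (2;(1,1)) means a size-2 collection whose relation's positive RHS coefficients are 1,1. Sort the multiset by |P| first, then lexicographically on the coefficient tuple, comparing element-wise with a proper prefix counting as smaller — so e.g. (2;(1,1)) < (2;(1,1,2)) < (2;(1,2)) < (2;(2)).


The 20 primitive collections of Σ (r=10, n=4):

  {1,7}:  v_{1} + v_{7} = 0 — sig = (2;())
  {8,9}:  v_{8} + v_{9} = 0 — sig = (2;())
  {1,2}:  v_{1} + v_{2} = v_{9} — sig = (2;(1))
  {1,4}:  v_{1} + v_{4} = v_{8} — sig = (2;(1))
  {2,8}:  v_{2} + v_{8} = v_{7} — sig = (2;(1))
  {4,9}:  v_{4} + v_{9} = v_{7} — sig = (2;(1))
  {7,8}:  v_{7} + v_{8} = v_{4} — sig = (2;(1))
  {7,9}:  v_{7} + v_{9} = v_{2} — sig = (2;(1))
  {0,7}:  v_{0} + v_{7} = v_{3} + v_{6} — sig = (2;(1,1))
  {0,2}:  v_{0} + v_{2} = v_{3} + v_{6} + v_{9} — sig = (2;(1,1,1))
  {1,9}:  v_{1} + v_{9} = v_{3} + v_{5} + v_{6} — sig = (2;(1,1,1))
  {0,9}:  v_{0} + v_{9} = 2·v_{3} + v_{5} + 2·v_{6} — sig = (2;(1,2,2))
  {2,4}:  v_{2} + v_{4} = 2·v_{7} — sig = (2;(2))
  {0,4,5}:  v_{0} + v_{4} + v_{5} = v_{1} — sig = (3;(1))
  {1,3,6}:  v_{1} + v_{3} + v_{6} = v_{0} — sig = (3;(1))
  {3,6,8}:  v_{3} + v_{6} + v_{8} = v_{0} + v_{4} — sig = (3;(1,1))
  {0,5,8}:  v_{0} + v_{5} + v_{8} = 2·v_{1} — sig = (3;(2))
  {3,4,5,6}:  v_{3} + v_{4} + v_{5} + v_{6} = 0 — sig = (4;())
  {3,5,6,7}:  v_{3} + v_{5} + v_{6} + v_{7} = v_{9} — sig = (4;(1))
  {2,3,5,6}:  v_{2} + v_{3} + v_{5} + v_{6} = 2·v_{9} — sig = (4;(2))

Sorted signature multiset PRS(X):
    (2;())
    (2;())
    (2;(1))
    (2;(1))
    (2;(1))
    (2;(1))
    (2;(1))
    (2;(1))
    (2;(1,1))
    (2;(1,1,1))
    (2;(1,1,1))
    (2;(1,2,2))
    (2;(2))
    (3;(1))
    (3;(1))
    (3;(1,1))
    (3;(2))
    (4;())
    (4;(1))
    (4;(2))


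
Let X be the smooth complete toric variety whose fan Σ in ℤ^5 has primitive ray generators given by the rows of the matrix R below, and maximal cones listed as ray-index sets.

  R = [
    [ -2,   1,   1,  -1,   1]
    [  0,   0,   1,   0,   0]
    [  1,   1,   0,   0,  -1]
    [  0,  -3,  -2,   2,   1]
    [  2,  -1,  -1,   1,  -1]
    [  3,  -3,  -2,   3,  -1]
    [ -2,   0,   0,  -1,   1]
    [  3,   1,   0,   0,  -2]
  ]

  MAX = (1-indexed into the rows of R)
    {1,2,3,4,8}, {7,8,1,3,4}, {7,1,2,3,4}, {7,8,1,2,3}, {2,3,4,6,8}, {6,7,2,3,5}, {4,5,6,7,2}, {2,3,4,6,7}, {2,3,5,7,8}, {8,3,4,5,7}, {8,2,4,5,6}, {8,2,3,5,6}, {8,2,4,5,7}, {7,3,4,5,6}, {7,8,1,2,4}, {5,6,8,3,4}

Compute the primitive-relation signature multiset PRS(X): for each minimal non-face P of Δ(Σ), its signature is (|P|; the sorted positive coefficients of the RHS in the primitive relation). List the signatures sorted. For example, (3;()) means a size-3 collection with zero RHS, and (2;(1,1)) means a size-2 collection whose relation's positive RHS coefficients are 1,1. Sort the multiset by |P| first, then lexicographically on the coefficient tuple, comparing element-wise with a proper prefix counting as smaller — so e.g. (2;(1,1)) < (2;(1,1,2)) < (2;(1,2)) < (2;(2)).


Σ has 5 primitive collections:

  P = {1,5}:  v_{1} + v_{5} = 0 — sig = (2;())
  P = {1,6}:  v_{1} + v_{6} = v_{2} + v_{3} + v_{4} — sig = (2;(1,1,1))
  P = {6,7,8}:  v_{6} + v_{7} + v_{8} = 2·v_{5} — sig = (3;(2))
  P = {2,3,4,5}:  v_{2} + v_{3} + v_{4} + v_{5} = v_{6} — sig = (4;(1))
  P = {2,3,4,7,8}:  v_{2} + v_{3} + v_{4} + v_{7} + v_{8} = v_{5} — sig = (5;(1))

Hence PRS(X_Σ) =
    |P|=2: 2 collections, coeffs (), (1,1,1)
    |P|=3: 1 collection, coeffs (2)
    |P|=4: 1 collection, coeffs (1)
    |P|=5: 1 collection, coeffs (1)


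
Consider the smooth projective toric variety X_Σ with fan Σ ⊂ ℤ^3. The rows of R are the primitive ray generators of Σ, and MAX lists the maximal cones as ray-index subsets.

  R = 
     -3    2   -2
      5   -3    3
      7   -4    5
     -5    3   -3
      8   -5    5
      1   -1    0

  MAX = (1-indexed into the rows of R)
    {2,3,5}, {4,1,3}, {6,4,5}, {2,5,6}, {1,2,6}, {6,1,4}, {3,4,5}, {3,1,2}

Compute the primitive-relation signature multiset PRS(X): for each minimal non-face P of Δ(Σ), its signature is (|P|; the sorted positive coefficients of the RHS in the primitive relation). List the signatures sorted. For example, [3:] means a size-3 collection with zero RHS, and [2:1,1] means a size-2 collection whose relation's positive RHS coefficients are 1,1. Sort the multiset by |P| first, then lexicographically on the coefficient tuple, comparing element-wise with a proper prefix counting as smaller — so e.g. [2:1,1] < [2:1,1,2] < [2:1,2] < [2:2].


Δ(Σ) — 6 vertices, 3 min non-faces:

  P={2,4}:  v_{2} + v_{4} = 0 ; sig = [2:]
  P={1,5}:  v_{1} + v_{5} = v_{2} ; sig = [2:1]
  P={3,6}:  v_{3} + v_{6} = v_{5} ; sig = [2:1]

Hence PRS(X_Σ) =
{ [2:],  [2:1] ×2 }


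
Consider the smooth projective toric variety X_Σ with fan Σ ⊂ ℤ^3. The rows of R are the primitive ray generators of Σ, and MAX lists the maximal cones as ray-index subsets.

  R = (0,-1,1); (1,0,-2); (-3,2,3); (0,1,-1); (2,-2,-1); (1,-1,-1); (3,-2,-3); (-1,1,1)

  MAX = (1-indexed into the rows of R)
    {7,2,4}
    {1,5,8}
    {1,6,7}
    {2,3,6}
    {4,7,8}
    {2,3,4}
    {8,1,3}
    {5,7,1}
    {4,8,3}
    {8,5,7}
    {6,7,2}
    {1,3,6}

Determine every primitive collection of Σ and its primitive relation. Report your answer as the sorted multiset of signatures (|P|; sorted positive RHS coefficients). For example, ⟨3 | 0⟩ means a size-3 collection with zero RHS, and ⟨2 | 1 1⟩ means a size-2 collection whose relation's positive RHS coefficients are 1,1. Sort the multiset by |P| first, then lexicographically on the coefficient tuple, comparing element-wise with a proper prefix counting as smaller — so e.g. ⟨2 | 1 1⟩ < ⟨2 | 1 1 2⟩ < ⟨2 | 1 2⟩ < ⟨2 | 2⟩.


|primitive collections| = 11. Relations:

  P = {1,4}:  v_{1} + v_{4} = 0  so sig = ⟨2 | 0⟩
  P = {3,7}:  v_{3} + v_{7} = 0  so sig = ⟨2 | 0⟩
  P = {6,8}:  v_{6} + v_{8} = 0  so sig = ⟨2 | 0⟩
  P = {1,2}:  v_{1} + v_{2} = v_{6}  so sig = ⟨2 | 1⟩
  P = {2,5}:  v_{2} + v_{5} = v_{7}  so sig = ⟨2 | 1⟩
  P = {2,8}:  v_{2} + v_{8} = v_{4}  so sig = ⟨2 | 1⟩
  P = {4,6}:  v_{4} + v_{6} = v_{2}  so sig = ⟨2 | 1⟩
  P = {3,5}:  v_{3} + v_{5} = v_{1} + v_{8}  so sig = ⟨2 | 1 1⟩
  P = {4,5}:  v_{4} + v_{5} = v_{7} + v_{8}  so sig = ⟨2 | 1 1⟩
  P = {5,6}:  v_{5} + v_{6} = v_{1} + v_{7}  so sig = ⟨2 | 1 1⟩
  P = {1,7,8}:  v_{1} + v_{7} + v_{8} = v_{5}  so sig = ⟨3 | 1⟩

Hence PRS(X_Σ) =
[⟨2 | 0⟩, ⟨2 | 0⟩, ⟨2 | 0⟩, ⟨2 | 1⟩, ⟨2 | 1⟩, ⟨2 | 1⟩, ⟨2 | 1⟩, ⟨2 | 1 1⟩, ⟨2 | 1 1⟩, ⟨2 | 1 1⟩, ⟨3 | 1⟩]


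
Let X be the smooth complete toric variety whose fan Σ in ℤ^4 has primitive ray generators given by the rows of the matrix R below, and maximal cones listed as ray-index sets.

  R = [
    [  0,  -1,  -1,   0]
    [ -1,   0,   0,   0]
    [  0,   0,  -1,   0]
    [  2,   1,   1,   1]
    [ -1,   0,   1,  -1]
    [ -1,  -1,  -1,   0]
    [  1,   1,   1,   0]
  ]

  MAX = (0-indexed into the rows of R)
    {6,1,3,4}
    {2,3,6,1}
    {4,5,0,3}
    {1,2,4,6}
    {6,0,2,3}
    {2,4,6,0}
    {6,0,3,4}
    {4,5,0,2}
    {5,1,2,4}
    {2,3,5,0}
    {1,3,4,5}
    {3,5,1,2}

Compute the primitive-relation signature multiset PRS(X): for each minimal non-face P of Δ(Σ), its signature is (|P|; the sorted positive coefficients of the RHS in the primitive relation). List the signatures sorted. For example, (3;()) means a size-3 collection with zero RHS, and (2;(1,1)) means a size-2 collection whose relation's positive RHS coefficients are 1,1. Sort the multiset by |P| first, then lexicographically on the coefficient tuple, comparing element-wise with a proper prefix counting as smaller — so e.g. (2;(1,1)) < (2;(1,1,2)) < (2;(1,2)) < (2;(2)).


Primitive collections (3):

  • {5,6}:  v_{5} + v_{6} = 0  ⇒ sig = (2;())
  • {0,1}:  v_{0} + v_{1} = v_{5}  ⇒ sig = (2;(1))
  • {2,3,4}:  v_{2} + v_{3} + v_{4} = v_{6}  ⇒ sig = (3;(1))

Sorted signature multiset PRS(X):
{ (2;()),  (2;(1)),  (3;(1)) }


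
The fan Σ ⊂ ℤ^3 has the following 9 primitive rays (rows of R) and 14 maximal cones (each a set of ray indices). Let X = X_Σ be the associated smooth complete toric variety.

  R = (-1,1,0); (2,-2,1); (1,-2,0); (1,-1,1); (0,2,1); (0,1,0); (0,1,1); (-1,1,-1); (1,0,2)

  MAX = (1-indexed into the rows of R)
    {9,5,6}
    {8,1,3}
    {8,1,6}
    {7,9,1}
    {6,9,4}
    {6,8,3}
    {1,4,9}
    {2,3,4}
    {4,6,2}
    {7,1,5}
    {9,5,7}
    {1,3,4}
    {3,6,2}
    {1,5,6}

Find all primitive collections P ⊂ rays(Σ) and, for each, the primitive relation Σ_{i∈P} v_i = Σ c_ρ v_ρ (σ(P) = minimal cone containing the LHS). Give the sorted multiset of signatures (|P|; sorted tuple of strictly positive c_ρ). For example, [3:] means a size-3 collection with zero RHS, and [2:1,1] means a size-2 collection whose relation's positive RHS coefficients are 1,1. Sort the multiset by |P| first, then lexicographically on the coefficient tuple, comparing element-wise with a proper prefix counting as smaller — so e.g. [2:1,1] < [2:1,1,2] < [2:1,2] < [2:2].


20 collections generate NE(X_Σ); each relation:

  P={4,8}:  v_{4} + v_{8} = 0 ; sig = [2:]
  P={1,2}:  v_{1} + v_{2} = v_{4} ; sig = [2:1]
  P={3,7}:  v_{3} + v_{7} = v_{4} ; sig = [2:1]
  P={4,7}:  v_{4} + v_{7} = v_{9} ; sig = [2:1]
  P={6,7}:  v_{6} + v_{7} = v_{5} ; sig = [2:1]
  P={8,9}:  v_{8} + v_{9} = v_{7} ; sig = [2:1]
  P={2,8}:  v_{2} + v_{8} = v_{3} + v_{6} ; sig = [2:1,1]
  P={3,5}:  v_{3} + v_{5} = v_{4} + v_{6} ; sig = [2:1,1]
  P={4,5}:  v_{4} + v_{5} = v_{6} + v_{9} ; sig = [2:1,1]
  P={7,8}:  v_{7} + v_{8} = v_{1} + v_{6} ; sig = [2:1,1]
  P={2,7}:  v_{2} + v_{7} = 2·v_{4} + v_{6} ; sig = [2:1,2]
  P={5,8}:  v_{5} + v_{8} = v_{1} + 2·v_{6} ; sig = [2:1,2]
  P={2,9}:  v_{2} + v_{9} = 3·v_{4} + v_{6} ; sig = [2:1,3]
  P={3,9}:  v_{3} + v_{9} = 2·v_{4} ; sig = [2:2]
  P={2,5}:  v_{2} + v_{5} = 2·v_{4} + 2·v_{6} ; sig = [2:2,2]
  P={1,3,6}:  v_{1} + v_{3} + v_{6} = 0 ; sig = [3:]
  P={1,4,6}:  v_{1} + v_{4} + v_{6} = v_{7} ; sig = [3:1]
  P={3,4,6}:  v_{3} + v_{4} + v_{6} = v_{2} ; sig = [3:1]
  P={1,6,9}:  v_{1} + v_{6} + v_{9} = 2·v_{7} ; sig = [3:2]
  P={1,5,9}:  v_{1} + v_{5} + v_{9} = 3·v_{7} ; sig = [3:3]

Sorted signature multiset PRS(X):
[[2:], [2:1], [2:1], [2:1], [2:1], [2:1], [2:1,1], [2:1,1], [2:1,1], [2:1,1], [2:1,2], [2:1,2], [2:1,3], [2:2], [2:2,2], [3:], [3:1], [3:1], [3:2], [3:3]]


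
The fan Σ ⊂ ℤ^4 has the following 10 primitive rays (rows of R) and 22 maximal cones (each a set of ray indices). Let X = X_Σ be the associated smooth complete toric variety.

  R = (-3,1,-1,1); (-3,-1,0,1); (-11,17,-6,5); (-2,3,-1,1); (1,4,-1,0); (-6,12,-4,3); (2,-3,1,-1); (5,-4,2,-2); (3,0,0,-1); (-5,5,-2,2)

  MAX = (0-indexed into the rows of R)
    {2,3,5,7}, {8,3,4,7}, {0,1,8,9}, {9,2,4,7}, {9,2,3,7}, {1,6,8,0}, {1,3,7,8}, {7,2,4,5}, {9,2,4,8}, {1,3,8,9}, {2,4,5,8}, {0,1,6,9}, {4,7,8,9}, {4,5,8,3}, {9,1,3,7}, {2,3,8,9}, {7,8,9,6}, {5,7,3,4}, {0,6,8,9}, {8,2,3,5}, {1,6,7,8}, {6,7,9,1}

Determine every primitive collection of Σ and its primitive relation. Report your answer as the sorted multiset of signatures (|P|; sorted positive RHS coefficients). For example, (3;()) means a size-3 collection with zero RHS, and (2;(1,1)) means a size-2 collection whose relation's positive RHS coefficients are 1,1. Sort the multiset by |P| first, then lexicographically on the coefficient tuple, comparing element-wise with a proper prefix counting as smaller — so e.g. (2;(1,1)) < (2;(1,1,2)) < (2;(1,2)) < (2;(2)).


20 collections generate NE(X_Σ); each relation:

  P = {3,6}:  v_{3} + v_{6} = 0  so sig = (2;())
  P = {0,7}:  v_{0} + v_{7} = v_{6}  so sig = (2;(1))
  P = {1,4}:  v_{1} + v_{4} = v_{3}  so sig = (2;(1))
  P = {5,9}:  v_{5} + v_{9} = v_{2}  so sig = (2;(1))
  P = {0,4}:  v_{0} + v_{4} = v_{8} + v_{9}  so sig = (2;(1,1))
  P = {5,6}:  v_{5} + v_{6} = v_{4} + v_{9}  so sig = (2;(1,1))
  P = {0,3}:  v_{0} + v_{3} = v_{1} + v_{8} + v_{9}  so sig = (2;(1,1,1))
  P = {4,6}:  v_{4} + v_{6} = v_{7} + v_{8} + v_{9}  so sig = (2;(1,1,1))
  P = {0,5}:  v_{0} + v_{5} = v_{3} + v_{8} + 2·v_{9}  so sig = (2;(1,1,2))
  P = {0,2}:  v_{0} + v_{2} = v_{3} + v_{8} + 3·v_{9}  so sig = (2;(1,1,3))
  P = {1,5}:  v_{1} + v_{5} = 2·v_{3} + v_{9}  so sig = (2;(1,2))
  P = {2,6}:  v_{2} + v_{6} = v_{4} + 2·v_{9}  so sig = (2;(1,2))
  P = {1,2}:  v_{1} + v_{2} = 2·v_{3} + 2·v_{9}  so sig = (2;(2,2))
  P = {3,4,9}:  v_{3} + v_{4} + v_{9} = v_{5}  so sig = (3;(1))
  P = {2,7,8}:  v_{2} + v_{7} + v_{8} = 2·v_{4} + v_{9}  so sig = (3;(1,2))
  P = {2,3,4}:  v_{2} + v_{3} + v_{4} = 2·v_{5}  so sig = (3;(2))
  P = {5,7,8}:  v_{5} + v_{7} + v_{8} = 2·v_{4}  so sig = (3;(2))
  P = {1,7,8,9}:  v_{1} + v_{7} + v_{8} + v_{9} = 0  so sig = (4;())
  P = {1,6,8,9}:  v_{1} + v_{6} + v_{8} + v_{9} = v_{0}  so sig = (4;(1))
  P = {3,7,8,9}:  v_{3} + v_{7} + v_{8} + v_{9} = v_{4}  so sig = (4;(1))

Hence PRS(X_Σ) =
    |P|=2: 13 collections, coeffs (), (1), (1), (1), (1,1), (1,1), (1,1,1), (1,1,1), (1,1,2), (1,1,3), (1,2), (1,2), (2,2)
    |P|=3: 4 collections, coeffs (1), (1,2), (2), (2)
    |P|=4: 3 collections, coeffs (), (1), (1)
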